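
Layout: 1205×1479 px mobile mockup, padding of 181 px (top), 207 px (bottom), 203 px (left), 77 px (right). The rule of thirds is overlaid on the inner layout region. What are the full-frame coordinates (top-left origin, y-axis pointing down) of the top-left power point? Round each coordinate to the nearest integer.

Content width = 1205 − 203 − 77 = 925 px; content height = 1479 − 181 − 207 = 1091 px.
Top-left is one-third across and one-third down within the inner layout region.
x = 203 + 1 × 925/3 = 203 + 308.33 ≈ 511
y = 181 + 1 × 1091/3 = 181 + 363.67 ≈ 545

(511, 545)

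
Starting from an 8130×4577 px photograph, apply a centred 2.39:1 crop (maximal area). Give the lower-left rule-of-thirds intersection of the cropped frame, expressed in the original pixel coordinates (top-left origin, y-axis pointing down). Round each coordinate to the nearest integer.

8130/4577 < 2.39/1, so the 2.39:1 crop keeps the full width 8130 and trims height to 8130 × 1/2.39 = 3401.67 px.
Top offset = (4577 − 3401.67)/2 = 587.66 px; left offset = 0.
Lower-left is one-third across and two-thirds down within the crop:
x = 0.00 + 1 × 8130.00/3 ≈ 2710; y = 587.66 + 2 × 3401.67/3 ≈ 2855.

x = 2710 px, y = 2855 px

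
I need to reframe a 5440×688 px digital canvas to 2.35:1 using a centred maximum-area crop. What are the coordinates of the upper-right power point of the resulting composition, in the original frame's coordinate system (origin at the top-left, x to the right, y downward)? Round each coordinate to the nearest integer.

5440/688 > 2.35/1, so the 2.35:1 crop keeps the full height 688 and trims width to 688 × 2.35/1 = 1616.80 px.
Left offset = (5440 − 1616.80)/2 = 1911.60 px; top offset = 0.
Upper-right is two-thirds across and one-third down within the crop:
x = 1911.60 + 2 × 1616.80/3 ≈ 2989; y = 0.00 + 1 × 688.00/3 ≈ 229.

(2989, 229)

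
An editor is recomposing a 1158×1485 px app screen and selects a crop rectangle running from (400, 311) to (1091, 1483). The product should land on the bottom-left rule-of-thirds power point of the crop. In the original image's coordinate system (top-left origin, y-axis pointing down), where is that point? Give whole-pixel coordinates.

x = 630 px, y = 1092 px

Crop width = 1091 − 400 = 691 px; one third is 230.33 px.
Crop height = 1483 − 311 = 1172 px; one third is 390.67 px.
The bottom-left point is one-third across and two-thirds down within the crop:
x = 400 + 1 × 230.33 ≈ 630; y = 311 + 2 × 390.67 ≈ 1092.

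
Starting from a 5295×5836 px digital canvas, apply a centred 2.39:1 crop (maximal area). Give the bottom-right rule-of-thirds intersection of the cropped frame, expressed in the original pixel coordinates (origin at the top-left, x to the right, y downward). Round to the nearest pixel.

x = 3530 px, y = 3287 px

5295/5836 < 2.39/1, so the 2.39:1 crop keeps the full width 5295 and trims height to 5295 × 1/2.39 = 2215.48 px.
Top offset = (5836 − 2215.48)/2 = 1810.26 px; left offset = 0.
Bottom-right is two-thirds across and two-thirds down within the crop:
x = 0.00 + 2 × 5295.00/3 ≈ 3530; y = 1810.26 + 2 × 2215.48/3 ≈ 3287.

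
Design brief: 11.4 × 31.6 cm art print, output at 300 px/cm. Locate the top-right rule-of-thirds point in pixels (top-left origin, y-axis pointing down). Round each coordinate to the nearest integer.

x = 2280 px, y = 3160 px

In pixels the canvas is 11.4 × 300 = 3420 wide and 31.6 × 300 = 9480 tall.
The top-right point is two-thirds across and one-third down:
x = 2 × 3420/3 ≈ 2280; y = 1 × 9480/3 ≈ 3160.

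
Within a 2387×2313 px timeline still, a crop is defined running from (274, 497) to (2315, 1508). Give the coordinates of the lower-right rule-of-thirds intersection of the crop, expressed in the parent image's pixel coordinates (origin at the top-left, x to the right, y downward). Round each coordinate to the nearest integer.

x = 1635 px, y = 1171 px

Crop width = 2315 − 274 = 2041 px; one third is 680.33 px.
Crop height = 1508 − 497 = 1011 px; one third is 337.00 px.
The lower-right point is two-thirds across and two-thirds down within the crop:
x = 274 + 2 × 680.33 ≈ 1635; y = 497 + 2 × 337.00 ≈ 1171.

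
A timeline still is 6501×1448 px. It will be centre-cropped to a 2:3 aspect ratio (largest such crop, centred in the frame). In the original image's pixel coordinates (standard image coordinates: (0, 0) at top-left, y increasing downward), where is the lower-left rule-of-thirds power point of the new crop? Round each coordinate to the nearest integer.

6501/1448 > 2/3, so the 2:3 crop keeps the full height 1448 and trims width to 1448 × 2/3 = 965.33 px.
Left offset = (6501 − 965.33)/2 = 2767.83 px; top offset = 0.
Lower-left is one-third across and two-thirds down within the crop:
x = 2767.83 + 1 × 965.33/3 ≈ 3090; y = 0.00 + 2 × 1448.00/3 ≈ 965.

x = 3090 px, y = 965 px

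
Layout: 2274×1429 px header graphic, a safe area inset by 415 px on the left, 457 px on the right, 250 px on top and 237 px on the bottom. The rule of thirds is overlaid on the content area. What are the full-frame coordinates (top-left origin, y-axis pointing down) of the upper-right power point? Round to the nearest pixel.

Content width = 2274 − 415 − 457 = 1402 px; content height = 1429 − 250 − 237 = 942 px.
Upper-right is two-thirds across and one-third down within the content area.
x = 415 + 2 × 1402/3 = 415 + 934.67 ≈ 1350
y = 250 + 1 × 942/3 = 250 + 314.00 ≈ 564

x = 1350 px, y = 564 px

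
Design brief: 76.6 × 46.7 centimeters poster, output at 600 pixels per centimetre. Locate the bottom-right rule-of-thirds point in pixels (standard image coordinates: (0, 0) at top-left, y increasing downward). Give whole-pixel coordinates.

(30640, 18680)

In pixels the canvas is 76.6 × 600 = 45960 wide and 46.7 × 600 = 28020 tall.
The bottom-right point is two-thirds across and two-thirds down:
x = 2 × 45960/3 ≈ 30640; y = 2 × 28020/3 ≈ 18680.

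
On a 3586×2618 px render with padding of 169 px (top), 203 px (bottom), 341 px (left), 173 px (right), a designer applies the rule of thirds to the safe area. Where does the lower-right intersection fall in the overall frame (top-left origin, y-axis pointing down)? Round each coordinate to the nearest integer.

Content width = 3586 − 341 − 173 = 3072 px; content height = 2618 − 169 − 203 = 2246 px.
Lower-right is two-thirds across and two-thirds down within the safe area.
x = 341 + 2 × 3072/3 = 341 + 2048.00 ≈ 2389
y = 169 + 2 × 2246/3 = 169 + 1497.33 ≈ 1666

(2389, 1666)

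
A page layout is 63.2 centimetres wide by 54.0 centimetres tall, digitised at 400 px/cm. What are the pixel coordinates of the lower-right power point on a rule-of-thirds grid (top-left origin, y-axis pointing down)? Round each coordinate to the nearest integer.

In pixels the canvas is 63.2 × 400 = 25280 wide and 54.0 × 400 = 21600 tall.
The lower-right point is two-thirds across and two-thirds down:
x = 2 × 25280/3 ≈ 16853; y = 2 × 21600/3 ≈ 14400.

x = 16853 px, y = 14400 px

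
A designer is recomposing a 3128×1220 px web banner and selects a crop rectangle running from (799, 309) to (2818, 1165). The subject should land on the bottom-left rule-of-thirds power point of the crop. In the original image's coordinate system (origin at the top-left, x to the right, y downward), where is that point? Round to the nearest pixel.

Crop width = 2818 − 799 = 2019 px; one third is 673.00 px.
Crop height = 1165 − 309 = 856 px; one third is 285.33 px.
The bottom-left point is one-third across and two-thirds down within the crop:
x = 799 + 1 × 673.00 ≈ 1472; y = 309 + 2 × 285.33 ≈ 880.

(1472, 880)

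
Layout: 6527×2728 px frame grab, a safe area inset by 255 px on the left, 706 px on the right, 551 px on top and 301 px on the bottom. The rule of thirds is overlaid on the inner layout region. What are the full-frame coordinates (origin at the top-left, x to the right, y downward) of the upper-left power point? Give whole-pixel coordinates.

Content width = 6527 − 255 − 706 = 5566 px; content height = 2728 − 551 − 301 = 1876 px.
Upper-left is one-third across and one-third down within the inner layout region.
x = 255 + 1 × 5566/3 = 255 + 1855.33 ≈ 2110
y = 551 + 1 × 1876/3 = 551 + 625.33 ≈ 1176

(2110, 1176)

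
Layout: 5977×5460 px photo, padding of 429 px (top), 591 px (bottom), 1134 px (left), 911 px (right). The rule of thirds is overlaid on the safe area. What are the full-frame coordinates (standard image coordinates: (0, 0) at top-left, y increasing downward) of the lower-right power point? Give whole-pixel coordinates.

Content width = 5977 − 1134 − 911 = 3932 px; content height = 5460 − 429 − 591 = 4440 px.
Lower-right is two-thirds across and two-thirds down within the safe area.
x = 1134 + 2 × 3932/3 = 1134 + 2621.33 ≈ 3755
y = 429 + 2 × 4440/3 = 429 + 2960.00 ≈ 3389

(3755, 3389)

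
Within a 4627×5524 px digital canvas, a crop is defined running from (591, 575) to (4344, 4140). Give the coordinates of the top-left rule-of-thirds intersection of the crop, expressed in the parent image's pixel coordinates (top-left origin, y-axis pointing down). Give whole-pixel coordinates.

Crop width = 4344 − 591 = 3753 px; one third is 1251.00 px.
Crop height = 4140 − 575 = 3565 px; one third is 1188.33 px.
The top-left point is one-third across and one-third down within the crop:
x = 591 + 1 × 1251.00 ≈ 1842; y = 575 + 1 × 1188.33 ≈ 1763.

x = 1842 px, y = 1763 px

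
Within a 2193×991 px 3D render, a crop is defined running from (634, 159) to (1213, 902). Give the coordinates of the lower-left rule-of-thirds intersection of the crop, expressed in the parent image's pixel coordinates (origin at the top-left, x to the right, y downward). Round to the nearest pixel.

Crop width = 1213 − 634 = 579 px; one third is 193.00 px.
Crop height = 902 − 159 = 743 px; one third is 247.67 px.
The lower-left point is one-third across and two-thirds down within the crop:
x = 634 + 1 × 193.00 ≈ 827; y = 159 + 2 × 247.67 ≈ 654.

(827, 654)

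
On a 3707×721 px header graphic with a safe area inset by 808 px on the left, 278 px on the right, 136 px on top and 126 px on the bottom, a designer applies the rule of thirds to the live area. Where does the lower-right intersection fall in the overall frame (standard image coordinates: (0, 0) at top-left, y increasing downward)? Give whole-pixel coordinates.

(2555, 442)

Content width = 3707 − 808 − 278 = 2621 px; content height = 721 − 136 − 126 = 459 px.
Lower-right is two-thirds across and two-thirds down within the live area.
x = 808 + 2 × 2621/3 = 808 + 1747.33 ≈ 2555
y = 136 + 2 × 459/3 = 136 + 306.00 ≈ 442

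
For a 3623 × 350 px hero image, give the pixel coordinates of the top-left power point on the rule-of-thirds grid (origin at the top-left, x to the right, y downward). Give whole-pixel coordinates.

x = 1208 px, y = 117 px

The top-left point sits one-third of the way across and one-third of the way down.
x = 1 × 3623/3 ≈ 1208; y = 1 × 350/3 ≈ 117.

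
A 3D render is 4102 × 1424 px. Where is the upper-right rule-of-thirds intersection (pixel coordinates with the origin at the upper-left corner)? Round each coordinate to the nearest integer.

x = 2735 px, y = 475 px

The upper-right point sits two-thirds of the way across and one-third of the way down.
x = 2 × 4102/3 ≈ 2735; y = 1 × 1424/3 ≈ 475.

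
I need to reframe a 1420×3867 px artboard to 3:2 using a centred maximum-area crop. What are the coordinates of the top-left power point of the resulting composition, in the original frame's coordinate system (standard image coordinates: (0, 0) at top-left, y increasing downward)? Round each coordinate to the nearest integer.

x = 473 px, y = 1776 px

1420/3867 < 3/2, so the 3:2 crop keeps the full width 1420 and trims height to 1420 × 2/3 = 946.67 px.
Top offset = (3867 − 946.67)/2 = 1460.17 px; left offset = 0.
Top-left is one-third across and one-third down within the crop:
x = 0.00 + 1 × 1420.00/3 ≈ 473; y = 1460.17 + 1 × 946.67/3 ≈ 1776.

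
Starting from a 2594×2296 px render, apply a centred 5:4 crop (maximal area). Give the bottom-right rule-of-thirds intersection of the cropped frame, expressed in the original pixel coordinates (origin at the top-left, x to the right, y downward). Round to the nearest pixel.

(1729, 1494)

2594/2296 < 5/4, so the 5:4 crop keeps the full width 2594 and trims height to 2594 × 4/5 = 2075.20 px.
Top offset = (2296 − 2075.20)/2 = 110.40 px; left offset = 0.
Bottom-right is two-thirds across and two-thirds down within the crop:
x = 0.00 + 2 × 2594.00/3 ≈ 1729; y = 110.40 + 2 × 2075.20/3 ≈ 1494.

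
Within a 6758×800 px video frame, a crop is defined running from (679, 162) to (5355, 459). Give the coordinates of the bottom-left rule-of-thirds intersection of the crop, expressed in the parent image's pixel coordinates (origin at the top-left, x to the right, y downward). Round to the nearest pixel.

Crop width = 5355 − 679 = 4676 px; one third is 1558.67 px.
Crop height = 459 − 162 = 297 px; one third is 99.00 px.
The bottom-left point is one-third across and two-thirds down within the crop:
x = 679 + 1 × 1558.67 ≈ 2238; y = 162 + 2 × 99.00 ≈ 360.

(2238, 360)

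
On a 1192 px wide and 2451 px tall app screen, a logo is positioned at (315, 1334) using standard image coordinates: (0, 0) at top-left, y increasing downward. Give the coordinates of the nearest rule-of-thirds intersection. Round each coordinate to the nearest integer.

Third lines: x ∈ {397, 795}, y ∈ {817, 1634}.
315 is closer to x = 397; 1334 is closer to y = 1634.
So the nearest intersection is the lower-left power point.

(397, 1634)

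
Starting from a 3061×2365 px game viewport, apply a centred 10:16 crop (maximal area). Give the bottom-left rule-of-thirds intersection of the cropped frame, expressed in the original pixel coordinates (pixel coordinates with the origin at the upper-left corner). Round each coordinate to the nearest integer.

(1284, 1577)

3061/2365 > 10/16, so the 10:16 crop keeps the full height 2365 and trims width to 2365 × 10/16 = 1478.12 px.
Left offset = (3061 − 1478.12)/2 = 791.44 px; top offset = 0.
Bottom-left is one-third across and two-thirds down within the crop:
x = 791.44 + 1 × 1478.12/3 ≈ 1284; y = 0.00 + 2 × 2365.00/3 ≈ 1577.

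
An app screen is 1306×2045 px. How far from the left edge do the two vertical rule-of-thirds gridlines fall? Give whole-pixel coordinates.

1306 / 3 = 435.33, so the vertical lines sit at one and two thirds of 1306.

435 px and 871 px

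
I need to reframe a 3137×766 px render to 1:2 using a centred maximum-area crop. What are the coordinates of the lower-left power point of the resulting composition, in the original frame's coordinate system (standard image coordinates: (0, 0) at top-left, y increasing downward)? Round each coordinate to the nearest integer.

3137/766 > 1/2, so the 1:2 crop keeps the full height 766 and trims width to 766 × 1/2 = 383.00 px.
Left offset = (3137 − 383.00)/2 = 1377.00 px; top offset = 0.
Lower-left is one-third across and two-thirds down within the crop:
x = 1377.00 + 1 × 383.00/3 ≈ 1505; y = 0.00 + 2 × 766.00/3 ≈ 511.

(1505, 511)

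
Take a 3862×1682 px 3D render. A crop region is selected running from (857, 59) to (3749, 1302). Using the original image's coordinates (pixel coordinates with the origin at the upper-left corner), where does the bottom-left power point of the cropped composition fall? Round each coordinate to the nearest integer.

(1821, 888)

Crop width = 3749 − 857 = 2892 px; one third is 964.00 px.
Crop height = 1302 − 59 = 1243 px; one third is 414.33 px.
The bottom-left point is one-third across and two-thirds down within the crop:
x = 857 + 1 × 964.00 ≈ 1821; y = 59 + 2 × 414.33 ≈ 888.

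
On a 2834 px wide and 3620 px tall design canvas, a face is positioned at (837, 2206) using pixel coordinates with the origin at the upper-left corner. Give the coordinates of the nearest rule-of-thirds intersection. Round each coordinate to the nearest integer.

Third lines: x ∈ {945, 1889}, y ∈ {1207, 2413}.
837 is closer to x = 945; 2206 is closer to y = 2413.
So the nearest intersection is the lower-left power point.

x = 945 px, y = 2413 px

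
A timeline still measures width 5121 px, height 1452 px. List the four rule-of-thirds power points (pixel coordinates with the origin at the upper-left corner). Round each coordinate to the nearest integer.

One third of 5121 is 1707; one third of 1452 is 484.
Vertical third lines at x = 1707 and x = 3414; horizontal third lines at y = 484 and y = 968.

(1707, 484), (3414, 484), (1707, 968), (3414, 968)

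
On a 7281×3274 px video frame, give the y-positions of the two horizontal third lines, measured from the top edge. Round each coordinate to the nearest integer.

3274 / 3 = 1091.33, so the horizontal lines sit at one and two thirds of 3274.

y = 1091 px and y = 2183 px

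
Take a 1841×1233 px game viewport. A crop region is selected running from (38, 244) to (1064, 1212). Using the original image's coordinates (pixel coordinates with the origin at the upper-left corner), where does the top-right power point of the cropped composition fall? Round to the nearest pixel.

Crop width = 1064 − 38 = 1026 px; one third is 342.00 px.
Crop height = 1212 − 244 = 968 px; one third is 322.67 px.
The top-right point is two-thirds across and one-third down within the crop:
x = 38 + 2 × 342.00 ≈ 722; y = 244 + 1 × 322.67 ≈ 567.

x = 722 px, y = 567 px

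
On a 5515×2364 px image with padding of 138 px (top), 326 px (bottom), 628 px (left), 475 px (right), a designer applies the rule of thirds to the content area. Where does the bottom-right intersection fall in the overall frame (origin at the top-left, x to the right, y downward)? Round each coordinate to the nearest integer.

Content width = 5515 − 628 − 475 = 4412 px; content height = 2364 − 138 − 326 = 1900 px.
Bottom-right is two-thirds across and two-thirds down within the content area.
x = 628 + 2 × 4412/3 = 628 + 2941.33 ≈ 3569
y = 138 + 2 × 1900/3 = 138 + 1266.67 ≈ 1405

x = 3569 px, y = 1405 px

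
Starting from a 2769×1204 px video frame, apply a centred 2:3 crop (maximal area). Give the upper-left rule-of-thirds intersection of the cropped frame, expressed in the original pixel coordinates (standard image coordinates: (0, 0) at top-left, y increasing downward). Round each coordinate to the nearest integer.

x = 1251 px, y = 401 px

2769/1204 > 2/3, so the 2:3 crop keeps the full height 1204 and trims width to 1204 × 2/3 = 802.67 px.
Left offset = (2769 − 802.67)/2 = 983.17 px; top offset = 0.
Upper-left is one-third across and one-third down within the crop:
x = 983.17 + 1 × 802.67/3 ≈ 1251; y = 0.00 + 1 × 1204.00/3 ≈ 401.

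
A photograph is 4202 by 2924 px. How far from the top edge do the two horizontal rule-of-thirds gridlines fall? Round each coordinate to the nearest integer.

y = 975 px and y = 1949 px

2924 / 3 = 974.67, so the horizontal lines sit at one and two thirds of 2924.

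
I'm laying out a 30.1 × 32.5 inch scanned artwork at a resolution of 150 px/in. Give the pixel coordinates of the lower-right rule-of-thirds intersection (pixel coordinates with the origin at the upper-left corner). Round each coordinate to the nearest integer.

(3010, 3250)

In pixels the canvas is 30.1 × 150 = 4515 wide and 32.5 × 150 = 4875 tall.
The lower-right point is two-thirds across and two-thirds down:
x = 2 × 4515/3 ≈ 3010; y = 2 × 4875/3 ≈ 3250.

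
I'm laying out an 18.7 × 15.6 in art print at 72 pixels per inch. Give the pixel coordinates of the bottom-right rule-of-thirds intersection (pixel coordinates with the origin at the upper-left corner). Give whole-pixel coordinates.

x = 898 px, y = 749 px

In pixels the canvas is 18.7 × 72 = 1346.4 wide and 15.6 × 72 = 1123.2 tall.
The bottom-right point is two-thirds across and two-thirds down:
x = 2 × 1346.4/3 ≈ 898; y = 2 × 1123.2/3 ≈ 749.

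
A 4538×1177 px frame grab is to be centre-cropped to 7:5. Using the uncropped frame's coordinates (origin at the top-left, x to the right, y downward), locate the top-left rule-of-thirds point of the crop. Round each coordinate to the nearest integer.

(1994, 392)

4538/1177 > 7/5, so the 7:5 crop keeps the full height 1177 and trims width to 1177 × 7/5 = 1647.80 px.
Left offset = (4538 − 1647.80)/2 = 1445.10 px; top offset = 0.
Top-left is one-third across and one-third down within the crop:
x = 1445.10 + 1 × 1647.80/3 ≈ 1994; y = 0.00 + 1 × 1177.00/3 ≈ 392.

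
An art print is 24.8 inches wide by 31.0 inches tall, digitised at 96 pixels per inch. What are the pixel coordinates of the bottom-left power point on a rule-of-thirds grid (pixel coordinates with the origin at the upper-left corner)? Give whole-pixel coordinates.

In pixels the canvas is 24.8 × 96 = 2380.8 wide and 31.0 × 96 = 2976 tall.
The bottom-left point is one-third across and two-thirds down:
x = 1 × 2380.8/3 ≈ 794; y = 2 × 2976/3 ≈ 1984.

(794, 1984)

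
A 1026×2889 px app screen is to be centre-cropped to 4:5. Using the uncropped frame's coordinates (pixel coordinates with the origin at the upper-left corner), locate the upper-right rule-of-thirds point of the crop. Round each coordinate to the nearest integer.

1026/2889 < 4/5, so the 4:5 crop keeps the full width 1026 and trims height to 1026 × 5/4 = 1282.50 px.
Top offset = (2889 − 1282.50)/2 = 803.25 px; left offset = 0.
Upper-right is two-thirds across and one-third down within the crop:
x = 0.00 + 2 × 1026.00/3 ≈ 684; y = 803.25 + 1 × 1282.50/3 ≈ 1231.

(684, 1231)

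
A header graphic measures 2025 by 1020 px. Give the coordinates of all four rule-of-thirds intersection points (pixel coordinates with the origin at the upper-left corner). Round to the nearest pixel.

(675, 340), (1350, 340), (675, 680), (1350, 680)

One third of 2025 is 675; one third of 1020 is 340.
Vertical third lines at x = 675 and x = 1350; horizontal third lines at y = 340 and y = 680.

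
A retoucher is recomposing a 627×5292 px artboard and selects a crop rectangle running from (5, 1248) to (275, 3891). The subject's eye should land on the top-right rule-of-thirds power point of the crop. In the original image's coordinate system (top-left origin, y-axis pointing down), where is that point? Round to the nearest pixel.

x = 185 px, y = 2129 px

Crop width = 275 − 5 = 270 px; one third is 90.00 px.
Crop height = 3891 − 1248 = 2643 px; one third is 881.00 px.
The top-right point is two-thirds across and one-third down within the crop:
x = 5 + 2 × 90.00 ≈ 185; y = 1248 + 1 × 881.00 ≈ 2129.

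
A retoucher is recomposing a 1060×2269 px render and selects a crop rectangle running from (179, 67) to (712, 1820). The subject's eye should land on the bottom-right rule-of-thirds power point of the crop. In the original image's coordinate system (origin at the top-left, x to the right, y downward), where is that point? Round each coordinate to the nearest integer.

x = 534 px, y = 1236 px

Crop width = 712 − 179 = 533 px; one third is 177.67 px.
Crop height = 1820 − 67 = 1753 px; one third is 584.33 px.
The bottom-right point is two-thirds across and two-thirds down within the crop:
x = 179 + 2 × 177.67 ≈ 534; y = 67 + 2 × 584.33 ≈ 1236.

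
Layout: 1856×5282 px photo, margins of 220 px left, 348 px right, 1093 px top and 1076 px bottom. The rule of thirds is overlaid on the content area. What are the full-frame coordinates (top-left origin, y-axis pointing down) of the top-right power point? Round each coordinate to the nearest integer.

Content width = 1856 − 220 − 348 = 1288 px; content height = 5282 − 1093 − 1076 = 3113 px.
Top-right is two-thirds across and one-third down within the content area.
x = 220 + 2 × 1288/3 = 220 + 858.67 ≈ 1079
y = 1093 + 1 × 3113/3 = 1093 + 1037.67 ≈ 2131

(1079, 2131)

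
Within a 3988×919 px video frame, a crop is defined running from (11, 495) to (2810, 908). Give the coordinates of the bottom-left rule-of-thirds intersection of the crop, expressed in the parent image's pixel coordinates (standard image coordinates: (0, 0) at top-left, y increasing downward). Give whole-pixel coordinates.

Crop width = 2810 − 11 = 2799 px; one third is 933.00 px.
Crop height = 908 − 495 = 413 px; one third is 137.67 px.
The bottom-left point is one-third across and two-thirds down within the crop:
x = 11 + 1 × 933.00 ≈ 944; y = 495 + 2 × 137.67 ≈ 770.

(944, 770)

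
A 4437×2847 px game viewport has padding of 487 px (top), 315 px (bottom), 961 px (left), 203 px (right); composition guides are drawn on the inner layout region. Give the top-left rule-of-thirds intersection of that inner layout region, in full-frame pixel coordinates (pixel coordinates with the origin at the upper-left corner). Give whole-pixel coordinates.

x = 2052 px, y = 1169 px

Content width = 4437 − 961 − 203 = 3273 px; content height = 2847 − 487 − 315 = 2045 px.
Top-left is one-third across and one-third down within the inner layout region.
x = 961 + 1 × 3273/3 = 961 + 1091.00 ≈ 2052
y = 487 + 1 × 2045/3 = 487 + 681.67 ≈ 1169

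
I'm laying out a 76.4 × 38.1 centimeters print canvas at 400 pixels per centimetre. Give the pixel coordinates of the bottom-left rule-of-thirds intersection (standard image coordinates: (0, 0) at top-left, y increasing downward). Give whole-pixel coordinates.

(10187, 10160)

In pixels the canvas is 76.4 × 400 = 30560 wide and 38.1 × 400 = 15240 tall.
The bottom-left point is one-third across and two-thirds down:
x = 1 × 30560/3 ≈ 10187; y = 2 × 15240/3 ≈ 10160.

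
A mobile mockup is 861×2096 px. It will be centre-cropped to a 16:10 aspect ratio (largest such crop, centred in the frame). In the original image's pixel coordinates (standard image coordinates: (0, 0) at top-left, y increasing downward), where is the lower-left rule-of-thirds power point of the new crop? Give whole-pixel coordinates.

(287, 1138)

861/2096 < 16/10, so the 16:10 crop keeps the full width 861 and trims height to 861 × 10/16 = 538.12 px.
Top offset = (2096 − 538.12)/2 = 778.94 px; left offset = 0.
Lower-left is one-third across and two-thirds down within the crop:
x = 0.00 + 1 × 861.00/3 ≈ 287; y = 778.94 + 2 × 538.12/3 ≈ 1138.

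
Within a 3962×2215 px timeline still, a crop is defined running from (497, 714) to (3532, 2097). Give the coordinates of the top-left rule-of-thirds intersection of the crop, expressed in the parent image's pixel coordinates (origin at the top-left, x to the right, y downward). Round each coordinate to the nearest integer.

Crop width = 3532 − 497 = 3035 px; one third is 1011.67 px.
Crop height = 2097 − 714 = 1383 px; one third is 461.00 px.
The top-left point is one-third across and one-third down within the crop:
x = 497 + 1 × 1011.67 ≈ 1509; y = 714 + 1 × 461.00 ≈ 1175.

x = 1509 px, y = 1175 px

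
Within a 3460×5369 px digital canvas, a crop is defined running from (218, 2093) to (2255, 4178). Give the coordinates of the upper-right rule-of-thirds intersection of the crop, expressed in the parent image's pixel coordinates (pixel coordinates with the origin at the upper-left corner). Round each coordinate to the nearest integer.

Crop width = 2255 − 218 = 2037 px; one third is 679.00 px.
Crop height = 4178 − 2093 = 2085 px; one third is 695.00 px.
The upper-right point is two-thirds across and one-third down within the crop:
x = 218 + 2 × 679.00 ≈ 1576; y = 2093 + 1 × 695.00 ≈ 2788.

(1576, 2788)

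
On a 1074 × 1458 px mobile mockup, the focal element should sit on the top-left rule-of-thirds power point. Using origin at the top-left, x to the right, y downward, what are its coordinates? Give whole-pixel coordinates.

x = 358 px, y = 486 px

The top-left point sits one-third of the way across and one-third of the way down.
x = 1 × 1074/3 ≈ 358; y = 1 × 1458/3 ≈ 486.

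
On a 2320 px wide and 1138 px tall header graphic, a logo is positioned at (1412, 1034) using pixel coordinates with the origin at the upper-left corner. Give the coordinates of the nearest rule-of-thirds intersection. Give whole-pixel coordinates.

Third lines: x ∈ {773, 1547}, y ∈ {379, 759}.
1412 is closer to x = 1547; 1034 is closer to y = 759.
So the nearest intersection is the lower-right power point.

(1547, 759)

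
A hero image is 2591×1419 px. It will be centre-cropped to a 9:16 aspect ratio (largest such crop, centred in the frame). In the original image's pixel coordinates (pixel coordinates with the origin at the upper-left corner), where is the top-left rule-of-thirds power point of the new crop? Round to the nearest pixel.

2591/1419 > 9/16, so the 9:16 crop keeps the full height 1419 and trims width to 1419 × 9/16 = 798.19 px.
Left offset = (2591 − 798.19)/2 = 896.41 px; top offset = 0.
Top-left is one-third across and one-third down within the crop:
x = 896.41 + 1 × 798.19/3 ≈ 1162; y = 0.00 + 1 × 1419.00/3 ≈ 473.

(1162, 473)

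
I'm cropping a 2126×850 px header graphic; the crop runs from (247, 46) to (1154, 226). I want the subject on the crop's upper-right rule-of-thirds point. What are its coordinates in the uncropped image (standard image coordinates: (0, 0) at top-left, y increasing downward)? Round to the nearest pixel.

x = 852 px, y = 106 px

Crop width = 1154 − 247 = 907 px; one third is 302.33 px.
Crop height = 226 − 46 = 180 px; one third is 60.00 px.
The upper-right point is two-thirds across and one-third down within the crop:
x = 247 + 2 × 302.33 ≈ 852; y = 46 + 1 × 60.00 ≈ 106.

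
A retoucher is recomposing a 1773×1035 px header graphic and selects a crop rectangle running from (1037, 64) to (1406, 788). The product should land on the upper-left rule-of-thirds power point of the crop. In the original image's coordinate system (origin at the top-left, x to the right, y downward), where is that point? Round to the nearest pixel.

x = 1160 px, y = 305 px

Crop width = 1406 − 1037 = 369 px; one third is 123.00 px.
Crop height = 788 − 64 = 724 px; one third is 241.33 px.
The upper-left point is one-third across and one-third down within the crop:
x = 1037 + 1 × 123.00 ≈ 1160; y = 64 + 1 × 241.33 ≈ 305.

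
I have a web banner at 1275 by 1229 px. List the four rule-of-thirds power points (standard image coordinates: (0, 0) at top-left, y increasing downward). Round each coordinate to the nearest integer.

(425, 410), (850, 410), (425, 819), (850, 819)

One third of 1275 is 425; one third of 1229 is 409.67.
Vertical third lines at x = 425 and x = 850; horizontal third lines at y = 410 and y = 819.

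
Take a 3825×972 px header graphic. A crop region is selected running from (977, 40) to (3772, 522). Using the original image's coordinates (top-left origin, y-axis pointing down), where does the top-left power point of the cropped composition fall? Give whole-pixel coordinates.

x = 1909 px, y = 201 px

Crop width = 3772 − 977 = 2795 px; one third is 931.67 px.
Crop height = 522 − 40 = 482 px; one third is 160.67 px.
The top-left point is one-third across and one-third down within the crop:
x = 977 + 1 × 931.67 ≈ 1909; y = 40 + 1 × 160.67 ≈ 201.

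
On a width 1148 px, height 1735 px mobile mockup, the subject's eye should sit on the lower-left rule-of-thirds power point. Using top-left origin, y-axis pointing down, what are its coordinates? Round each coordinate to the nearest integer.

x = 383 px, y = 1157 px

The lower-left point sits one-third of the way across and two-thirds of the way down.
x = 1 × 1148/3 ≈ 383; y = 2 × 1735/3 ≈ 1157.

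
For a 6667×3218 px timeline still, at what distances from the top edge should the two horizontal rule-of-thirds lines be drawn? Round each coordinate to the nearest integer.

3218 / 3 = 1072.67, so the horizontal lines sit at one and two thirds of 3218.

y = 1073 px and y = 2145 px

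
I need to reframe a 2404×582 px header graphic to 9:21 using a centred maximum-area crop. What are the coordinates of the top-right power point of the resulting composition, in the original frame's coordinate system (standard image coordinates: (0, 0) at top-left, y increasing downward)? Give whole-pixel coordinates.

2404/582 > 9/21, so the 9:21 crop keeps the full height 582 and trims width to 582 × 9/21 = 249.43 px.
Left offset = (2404 − 249.43)/2 = 1077.29 px; top offset = 0.
Top-right is two-thirds across and one-third down within the crop:
x = 1077.29 + 2 × 249.43/3 ≈ 1244; y = 0.00 + 1 × 582.00/3 ≈ 194.

(1244, 194)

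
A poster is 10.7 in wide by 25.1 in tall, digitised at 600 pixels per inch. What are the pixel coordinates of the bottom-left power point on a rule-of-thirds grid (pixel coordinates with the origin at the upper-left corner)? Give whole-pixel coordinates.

x = 2140 px, y = 10040 px

In pixels the canvas is 10.7 × 600 = 6420 wide and 25.1 × 600 = 15060 tall.
The bottom-left point is one-third across and two-thirds down:
x = 1 × 6420/3 ≈ 2140; y = 2 × 15060/3 ≈ 10040.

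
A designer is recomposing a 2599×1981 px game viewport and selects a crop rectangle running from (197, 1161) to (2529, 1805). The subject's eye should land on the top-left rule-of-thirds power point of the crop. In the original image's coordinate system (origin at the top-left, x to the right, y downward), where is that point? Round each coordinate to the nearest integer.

Crop width = 2529 − 197 = 2332 px; one third is 777.33 px.
Crop height = 1805 − 1161 = 644 px; one third is 214.67 px.
The top-left point is one-third across and one-third down within the crop:
x = 197 + 1 × 777.33 ≈ 974; y = 1161 + 1 × 214.67 ≈ 1376.

x = 974 px, y = 1376 px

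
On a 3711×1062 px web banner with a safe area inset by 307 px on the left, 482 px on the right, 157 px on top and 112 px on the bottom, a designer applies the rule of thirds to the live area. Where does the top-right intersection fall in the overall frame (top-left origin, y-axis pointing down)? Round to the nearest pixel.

Content width = 3711 − 307 − 482 = 2922 px; content height = 1062 − 157 − 112 = 793 px.
Top-right is two-thirds across and one-third down within the live area.
x = 307 + 2 × 2922/3 = 307 + 1948.00 ≈ 2255
y = 157 + 1 × 793/3 = 157 + 264.33 ≈ 421

(2255, 421)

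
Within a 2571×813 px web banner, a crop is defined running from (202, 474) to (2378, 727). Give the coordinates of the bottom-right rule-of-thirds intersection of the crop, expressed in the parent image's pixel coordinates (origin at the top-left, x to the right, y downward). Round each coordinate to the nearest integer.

(1653, 643)

Crop width = 2378 − 202 = 2176 px; one third is 725.33 px.
Crop height = 727 − 474 = 253 px; one third is 84.33 px.
The bottom-right point is two-thirds across and two-thirds down within the crop:
x = 202 + 2 × 725.33 ≈ 1653; y = 474 + 2 × 84.33 ≈ 643.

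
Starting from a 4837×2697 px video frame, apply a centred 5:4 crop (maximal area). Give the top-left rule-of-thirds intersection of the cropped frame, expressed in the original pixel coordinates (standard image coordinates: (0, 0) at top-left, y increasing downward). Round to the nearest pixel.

4837/2697 > 5/4, so the 5:4 crop keeps the full height 2697 and trims width to 2697 × 5/4 = 3371.25 px.
Left offset = (4837 − 3371.25)/2 = 732.88 px; top offset = 0.
Top-left is one-third across and one-third down within the crop:
x = 732.88 + 1 × 3371.25/3 ≈ 1857; y = 0.00 + 1 × 2697.00/3 ≈ 899.

x = 1857 px, y = 899 px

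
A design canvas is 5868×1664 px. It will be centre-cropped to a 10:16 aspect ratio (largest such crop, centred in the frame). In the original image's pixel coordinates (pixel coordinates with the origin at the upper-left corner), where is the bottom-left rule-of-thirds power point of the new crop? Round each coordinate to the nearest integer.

x = 2761 px, y = 1109 px

5868/1664 > 10/16, so the 10:16 crop keeps the full height 1664 and trims width to 1664 × 10/16 = 1040.00 px.
Left offset = (5868 − 1040.00)/2 = 2414.00 px; top offset = 0.
Bottom-left is one-third across and two-thirds down within the crop:
x = 2414.00 + 1 × 1040.00/3 ≈ 2761; y = 0.00 + 2 × 1664.00/3 ≈ 1109.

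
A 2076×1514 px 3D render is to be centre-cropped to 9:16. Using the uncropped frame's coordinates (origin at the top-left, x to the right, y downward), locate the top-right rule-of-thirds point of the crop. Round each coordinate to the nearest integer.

x = 1180 px, y = 505 px

2076/1514 > 9/16, so the 9:16 crop keeps the full height 1514 and trims width to 1514 × 9/16 = 851.62 px.
Left offset = (2076 − 851.62)/2 = 612.19 px; top offset = 0.
Top-right is two-thirds across and one-third down within the crop:
x = 612.19 + 2 × 851.62/3 ≈ 1180; y = 0.00 + 1 × 1514.00/3 ≈ 505.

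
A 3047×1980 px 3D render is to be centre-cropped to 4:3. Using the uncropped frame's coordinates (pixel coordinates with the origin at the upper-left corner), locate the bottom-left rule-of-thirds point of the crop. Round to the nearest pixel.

3047/1980 > 4/3, so the 4:3 crop keeps the full height 1980 and trims width to 1980 × 4/3 = 2640.00 px.
Left offset = (3047 − 2640.00)/2 = 203.50 px; top offset = 0.
Bottom-left is one-third across and two-thirds down within the crop:
x = 203.50 + 1 × 2640.00/3 ≈ 1084; y = 0.00 + 2 × 1980.00/3 ≈ 1320.

(1084, 1320)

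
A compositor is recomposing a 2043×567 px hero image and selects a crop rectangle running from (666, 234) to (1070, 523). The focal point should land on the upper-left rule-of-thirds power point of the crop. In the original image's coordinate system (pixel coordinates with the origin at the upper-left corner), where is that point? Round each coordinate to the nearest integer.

Crop width = 1070 − 666 = 404 px; one third is 134.67 px.
Crop height = 523 − 234 = 289 px; one third is 96.33 px.
The upper-left point is one-third across and one-third down within the crop:
x = 666 + 1 × 134.67 ≈ 801; y = 234 + 1 × 96.33 ≈ 330.

x = 801 px, y = 330 px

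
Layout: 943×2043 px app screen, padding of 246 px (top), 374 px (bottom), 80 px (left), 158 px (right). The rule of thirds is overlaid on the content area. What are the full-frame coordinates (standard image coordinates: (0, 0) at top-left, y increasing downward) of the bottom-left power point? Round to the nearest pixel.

Content width = 943 − 80 − 158 = 705 px; content height = 2043 − 246 − 374 = 1423 px.
Bottom-left is one-third across and two-thirds down within the content area.
x = 80 + 1 × 705/3 = 80 + 235.00 ≈ 315
y = 246 + 2 × 1423/3 = 246 + 948.67 ≈ 1195

(315, 1195)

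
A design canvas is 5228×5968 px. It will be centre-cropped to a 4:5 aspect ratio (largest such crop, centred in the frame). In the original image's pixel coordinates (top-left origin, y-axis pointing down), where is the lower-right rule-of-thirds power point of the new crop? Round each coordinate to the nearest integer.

5228/5968 > 4/5, so the 4:5 crop keeps the full height 5968 and trims width to 5968 × 4/5 = 4774.40 px.
Left offset = (5228 − 4774.40)/2 = 226.80 px; top offset = 0.
Lower-right is two-thirds across and two-thirds down within the crop:
x = 226.80 + 2 × 4774.40/3 ≈ 3410; y = 0.00 + 2 × 5968.00/3 ≈ 3979.

x = 3410 px, y = 3979 px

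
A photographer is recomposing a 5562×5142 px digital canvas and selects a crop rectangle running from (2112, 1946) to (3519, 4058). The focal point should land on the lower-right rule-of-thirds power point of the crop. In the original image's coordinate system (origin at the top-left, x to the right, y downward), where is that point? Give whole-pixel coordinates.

(3050, 3354)

Crop width = 3519 − 2112 = 1407 px; one third is 469.00 px.
Crop height = 4058 − 1946 = 2112 px; one third is 704.00 px.
The lower-right point is two-thirds across and two-thirds down within the crop:
x = 2112 + 2 × 469.00 ≈ 3050; y = 1946 + 2 × 704.00 ≈ 3354.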